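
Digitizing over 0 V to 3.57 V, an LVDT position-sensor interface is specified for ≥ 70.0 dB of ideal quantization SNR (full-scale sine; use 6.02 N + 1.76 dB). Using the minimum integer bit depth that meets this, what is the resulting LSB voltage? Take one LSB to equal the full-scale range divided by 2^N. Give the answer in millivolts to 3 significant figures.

Span = 3.57 V.
Solving 6.02 N ≥ 70.0 − 1.76: N ≥ 11.336. Round up → N = 12.
Step size = 3.57/4096 V = 0.872 mV.

0.872 mV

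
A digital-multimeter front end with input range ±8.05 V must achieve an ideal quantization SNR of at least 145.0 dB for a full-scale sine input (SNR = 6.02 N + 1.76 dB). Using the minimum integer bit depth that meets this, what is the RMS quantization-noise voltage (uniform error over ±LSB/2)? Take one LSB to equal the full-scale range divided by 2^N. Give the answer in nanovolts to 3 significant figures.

Full-scale range = 8.05 V − (-8.05 V) = 16.1 V.
Required N = ⌈(145.0 − 1.76)/6.02⌉ = ⌈23.794⌉ = 24.
One LSB is 16.1 V / 16777216 = 0.95963 µV.
RMS noise = LSB/√12 = 277 nV.

277 nV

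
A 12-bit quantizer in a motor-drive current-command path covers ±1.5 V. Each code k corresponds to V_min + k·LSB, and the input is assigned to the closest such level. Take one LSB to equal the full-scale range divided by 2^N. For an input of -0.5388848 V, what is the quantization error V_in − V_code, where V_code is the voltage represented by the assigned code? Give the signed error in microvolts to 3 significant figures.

+178 µV

The full-scale span is 1.5 − (-1.5) = 3 V. LSB = 3 V / 2^12 ≈ 0.7324 mV.
(V_in − V_min)/LSB = (-0.5388848 − (-1.5)) × 4096/3 = 1312.2426 → nearest code k = 1312.
V_code = -1.5 + (1312/4096) × 3 = -0.5390625000 V.
V_in − V_code = -0.5388848 − (-0.5390625000) = +178 µV.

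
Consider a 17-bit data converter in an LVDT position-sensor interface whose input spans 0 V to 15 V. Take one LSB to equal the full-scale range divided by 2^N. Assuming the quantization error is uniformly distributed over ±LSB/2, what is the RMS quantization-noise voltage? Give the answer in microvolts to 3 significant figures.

Range is 15 V.
LSB = 15 V ÷ 2^17 = 15/131072 V = 114.44 µV.
V_rms = LSB/√12 = 114.44 µV / √12 = 33.0 µV.

33.0 µV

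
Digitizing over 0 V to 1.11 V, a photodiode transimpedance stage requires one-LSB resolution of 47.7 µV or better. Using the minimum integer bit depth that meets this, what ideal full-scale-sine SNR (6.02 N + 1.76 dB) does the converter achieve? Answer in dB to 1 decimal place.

92.1 dB

Full-scale range = 1.11 V.
Levels needed ≥ 1.11/47.7 µV = 23270. 2^15 = 32768 suffices, so N_min = 15.
Ideal SNR at N = 15: 6.02·15 + 1.76 = 92.1 dB.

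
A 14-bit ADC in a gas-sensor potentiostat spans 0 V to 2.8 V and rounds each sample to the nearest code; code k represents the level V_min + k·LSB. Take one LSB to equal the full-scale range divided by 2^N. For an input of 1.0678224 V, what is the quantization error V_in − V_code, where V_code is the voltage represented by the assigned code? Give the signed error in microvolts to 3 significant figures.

Full-scale range = 2.8 V. LSB = 2.8 V / 2^14 ≈ 170.9 µV.
Position in LSBs: (1.0678224 − (0)) × 16384/2.8 = 6248.2865; rounding gives k = 6248.
V_code = 0 + (6248/16384) × 2.8 = 1.0677734375 V.
V_in − V_code = 1.0678224 − (1.0677734375) = +49.0 µV.

+49.0 µV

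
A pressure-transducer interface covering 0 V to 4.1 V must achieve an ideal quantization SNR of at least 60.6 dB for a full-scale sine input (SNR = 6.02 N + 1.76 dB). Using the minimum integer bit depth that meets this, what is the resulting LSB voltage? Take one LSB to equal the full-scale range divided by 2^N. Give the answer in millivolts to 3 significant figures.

4.00 mV

Span = 4.1 V.
Required N = ⌈(60.6 − 1.76)/6.02⌉ = ⌈9.774⌉ = 10.
LSB = 4.1 V ÷ 2^10 = 4.1/1024 V = 4.00 mV.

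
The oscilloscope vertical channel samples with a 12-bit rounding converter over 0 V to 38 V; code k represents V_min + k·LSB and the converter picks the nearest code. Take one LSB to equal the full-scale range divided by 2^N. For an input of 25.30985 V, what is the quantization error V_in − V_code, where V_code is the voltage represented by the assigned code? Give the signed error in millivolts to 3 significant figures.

+1.26 mV

V_FS = 38 V. LSB = 38 V / 2^12 ≈ 9.277 mV.
(25.30985 − (0)) / LSB = 25.30985 × 4096/38 = 2728.1354. Nearest integer: k = 2728.
Reconstructed level: 0 + 2728 × 38/4096 V = 25.30859375 V.
Error = V_in − V_code = 25.30985 − (25.30859375) = +1.26 mV.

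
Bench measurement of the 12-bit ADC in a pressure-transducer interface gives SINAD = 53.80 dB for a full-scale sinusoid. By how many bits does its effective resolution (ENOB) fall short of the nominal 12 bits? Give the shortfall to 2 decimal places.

3.36 bits

Effective bits = (53.80 − 1.76)/6.02 = 8.6445.
Shortfall = 12 − 8.6445 = 3.3555 bits.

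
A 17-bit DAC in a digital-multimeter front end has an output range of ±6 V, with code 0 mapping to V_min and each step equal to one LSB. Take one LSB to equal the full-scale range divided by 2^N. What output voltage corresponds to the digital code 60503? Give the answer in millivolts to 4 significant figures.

-460.8 mV

The full-scale span is 6 − (-6) = 12 V. LSB = 12 V / 2^17.
Output = V_min + (60503/131072) × range = -6 + 0.461601 × 12 V
      = -6 + 5.53922 = -0.460785 V.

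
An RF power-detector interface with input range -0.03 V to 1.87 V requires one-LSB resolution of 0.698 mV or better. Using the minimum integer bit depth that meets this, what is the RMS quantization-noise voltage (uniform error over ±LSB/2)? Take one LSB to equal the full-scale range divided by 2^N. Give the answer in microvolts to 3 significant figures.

Range = 1.87 − (-0.03) = 1.9 V.
Levels needed ≥ 1.9/0.698 mV = 2722. 2^12 = 4096 suffices, so N_min = 12.
LSB = 1.9 V ÷ 2^12 = 1.9/4096 V = 463.87 µV.
RMS noise = LSB/√12 = 134 µV.

134 µV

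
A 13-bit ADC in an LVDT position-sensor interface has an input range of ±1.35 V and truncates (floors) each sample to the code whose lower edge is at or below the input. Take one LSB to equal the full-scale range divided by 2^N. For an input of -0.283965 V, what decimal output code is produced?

3234

Span: 1.35 V − (-1.35 V) = 2.7 V. LSB = 2.7 V / 2^13 ≈ 329.6 µV.
code = ⌊(V_in − V_min)/LSB⌋ = ⌊(V_in − V_min) × 2^13 / range⌋
     = ⌊(-0.283965 − (-1.35)) × 8192 / 2.7⌋ = ⌊1.066035 × 8192/2.7⌋
     = ⌊3234.429⌋ = 3234.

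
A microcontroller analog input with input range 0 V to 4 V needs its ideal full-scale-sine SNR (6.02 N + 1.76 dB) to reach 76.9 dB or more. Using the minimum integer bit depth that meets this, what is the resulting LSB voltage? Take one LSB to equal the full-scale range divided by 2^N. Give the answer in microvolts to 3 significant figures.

Range is 4 V.
6.02 N + 1.76 ≥ 76.9 gives N ≥ 12.482, so the minimum integer is 13.
LSB = 4 V ÷ 2^13 = 4/8192 V = 488 µV.

488 µV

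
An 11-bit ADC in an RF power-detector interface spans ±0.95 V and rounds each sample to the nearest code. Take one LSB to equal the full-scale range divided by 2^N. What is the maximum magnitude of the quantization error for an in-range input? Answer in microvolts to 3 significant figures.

464 µV

Span: 0.95 V − (-0.95 V) = 1.9 V.
One LSB is 1.9 V / 2048 = 0.92773 mV.
Worst-case error for round-to-nearest is half an LSB: 464 µV.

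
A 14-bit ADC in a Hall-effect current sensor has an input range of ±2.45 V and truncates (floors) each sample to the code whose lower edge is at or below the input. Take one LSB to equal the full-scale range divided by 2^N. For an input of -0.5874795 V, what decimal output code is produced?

6227

Span: 2.45 V − (-2.45 V) = 4.9 V. LSB = 4.9 V / 2^14 ≈ 299.1 µV.
V_in − V_min = -0.5874795 − (-2.45) = 1.8625205 V.
Divide by LSB: 1.8625205 × 16384/4.9 = 6227.6604.
Truncating gives code 6227.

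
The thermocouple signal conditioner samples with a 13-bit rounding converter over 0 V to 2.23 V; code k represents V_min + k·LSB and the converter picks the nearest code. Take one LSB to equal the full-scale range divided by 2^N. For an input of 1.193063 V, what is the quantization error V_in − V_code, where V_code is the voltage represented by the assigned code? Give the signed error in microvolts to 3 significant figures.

Full-scale range = 2.23 V. LSB = 2.23 V / 2^13 ≈ 272.2 µV.
(1.193063 − (0)) / LSB = 1.193063 × 8192/2.23 = 4382.7678. Nearest integer: k = 4383.
Reconstructed level: 0 + 4383 × 2.23/8192 V = 1.193126221 V.
e = 1.193063 − (1.193126221) = −63.2 µV.

−63.2 µV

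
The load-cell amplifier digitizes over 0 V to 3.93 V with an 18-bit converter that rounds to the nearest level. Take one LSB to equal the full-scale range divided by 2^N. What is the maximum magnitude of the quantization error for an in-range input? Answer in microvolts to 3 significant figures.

Span = 3.93 V.
LSB = 3.93 V ÷ 2^18 = 3.93/262144 V = 14.992 µV.
|e|_max = LSB/2 = 7.50 µV.

7.50 µV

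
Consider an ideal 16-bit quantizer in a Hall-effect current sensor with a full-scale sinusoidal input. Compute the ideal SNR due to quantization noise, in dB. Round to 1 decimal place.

98.1 dB

Ideal quantization SNR: 6.02 × 16 + 1.76 dB = 98.1 dB.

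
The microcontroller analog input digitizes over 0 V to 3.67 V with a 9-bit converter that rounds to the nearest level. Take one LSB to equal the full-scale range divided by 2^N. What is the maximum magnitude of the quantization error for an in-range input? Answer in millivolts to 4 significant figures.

Full-scale range = 3.67 V.
LSB = 3.67 V / 2^9 = 7.16797 mV.
A rounding quantizer has |error| ≤ LSB/2 = 3.584 mV.

3.584 mV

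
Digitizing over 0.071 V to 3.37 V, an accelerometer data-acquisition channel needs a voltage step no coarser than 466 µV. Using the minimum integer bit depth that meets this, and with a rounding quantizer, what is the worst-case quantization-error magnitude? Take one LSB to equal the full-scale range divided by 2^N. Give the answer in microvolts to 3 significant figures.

Range = 3.37 − (0.071) = 3.299 V.
Required number of levels: 3.299/466 µV = 7079.4; smallest N with 2^N ≥ that is 13.
One LSB is 3.299 V / 8192 = 402.71 µV.
Max error for round-to-nearest is LSB/2 = 201 µV.

201 µV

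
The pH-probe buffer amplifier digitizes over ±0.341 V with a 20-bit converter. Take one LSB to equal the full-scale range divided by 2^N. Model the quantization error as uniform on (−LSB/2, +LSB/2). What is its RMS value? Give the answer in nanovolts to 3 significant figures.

Range = 0.341 − (-0.341) = 0.682 V.
LSB = 0.682 V ÷ 2^20 = 0.682/1048576 V = 0.65041 µV.
V_rms = LSB/√12 = 0.65041 µV / √12 = 188 nV.

188 nV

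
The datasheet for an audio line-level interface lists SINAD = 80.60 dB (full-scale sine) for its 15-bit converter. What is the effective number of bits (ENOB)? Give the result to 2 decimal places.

(80.60 − 1.76) / 6.02 = 78.84/6.02 = 13.0963 effective bits.

13.10 bits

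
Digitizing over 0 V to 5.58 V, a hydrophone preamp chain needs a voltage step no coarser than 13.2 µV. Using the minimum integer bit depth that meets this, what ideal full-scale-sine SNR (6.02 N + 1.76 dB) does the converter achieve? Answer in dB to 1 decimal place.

116.1 dB

Range is 5.58 V.
Levels needed ≥ 5.58/13.2 µV = 422700. 2^19 = 524288 suffices, so N_min = 19.
6.02(19) + 1.76 = 116.14 dB.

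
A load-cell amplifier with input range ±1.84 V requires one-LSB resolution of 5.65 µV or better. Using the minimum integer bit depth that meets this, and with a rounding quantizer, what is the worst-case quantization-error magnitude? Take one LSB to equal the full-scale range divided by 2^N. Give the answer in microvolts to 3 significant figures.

1.75 µV

Span: 1.84 V − (-1.84 V) = 3.68 V.
3.68 V / 5.65 µV = 651300. Since 2^19 = 524288 and 2^20 = 1048576, N = 20.
LSB = 3.68 V ÷ 2^20 = 3.68/1048576 V = 3.5095 µV.
|e|_max = LSB/2 = 1.75 µV.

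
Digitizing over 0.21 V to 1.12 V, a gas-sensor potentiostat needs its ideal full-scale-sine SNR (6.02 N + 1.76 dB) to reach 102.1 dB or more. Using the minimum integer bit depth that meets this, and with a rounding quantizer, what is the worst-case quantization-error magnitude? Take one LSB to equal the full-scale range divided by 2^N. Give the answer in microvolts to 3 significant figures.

3.47 µV

The full-scale span is 1.12 − (0.21) = 0.91 V.
Required N = ⌈(102.1 − 1.76)/6.02⌉ = ⌈16.668⌉ = 17.
LSB = 0.91 V ÷ 2^17 = 0.91/131072 V = 6.9427 µV.
Half an LSB is 3.47 µV.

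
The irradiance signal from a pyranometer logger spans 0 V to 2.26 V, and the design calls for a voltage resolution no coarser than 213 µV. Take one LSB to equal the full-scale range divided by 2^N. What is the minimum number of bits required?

V_FS = 2.26 V.
Need 2^N ≥ 2.26 V / 213 µV = 10610 → N_min = 14.

14 bits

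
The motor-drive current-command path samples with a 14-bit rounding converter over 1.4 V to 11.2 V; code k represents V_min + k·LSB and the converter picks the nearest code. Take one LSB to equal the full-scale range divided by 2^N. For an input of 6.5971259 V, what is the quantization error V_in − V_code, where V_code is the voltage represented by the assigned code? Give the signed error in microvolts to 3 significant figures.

The full-scale span is 11.2 − (1.4) = 9.8 V. LSB = 9.8 V / 2^14 ≈ 0.5981 mV.
Position in LSBs: (6.5971259 − (1.4)) × 16384/9.8 = 8688.7460; rounding gives k = 8689.
Reconstructed level: 1.4 + 8689 × 9.8/16384 V = 6.5972778320 V.
e = 6.5971259 − (6.5972778320) = −152 µV.

−152 µV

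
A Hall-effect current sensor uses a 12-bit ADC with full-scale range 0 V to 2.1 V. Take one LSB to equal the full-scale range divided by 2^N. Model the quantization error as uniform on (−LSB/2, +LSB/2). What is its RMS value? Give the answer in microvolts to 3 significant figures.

148 µV

Span = 2.1 V.
LSB = 2.1 V ÷ 2^12 = 2.1/4096 V = 0.51270 mV.
RMS of a uniform error over width LSB is LSB/√12 = 148 µV.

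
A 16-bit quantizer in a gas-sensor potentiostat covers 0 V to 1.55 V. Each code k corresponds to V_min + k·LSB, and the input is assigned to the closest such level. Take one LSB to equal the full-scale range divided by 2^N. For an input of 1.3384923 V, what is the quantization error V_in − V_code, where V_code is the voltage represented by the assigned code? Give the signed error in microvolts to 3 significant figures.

Full-scale range = 1.55 V. LSB = 1.55 V / 2^16 ≈ 23.65 µV.
(V_in − V_min)/LSB = (1.3384923 − (0)) × 65536/1.55 = 56593.1815 → nearest code k = 56593.
Reconstructed level: 0 + 56593 × 1.55/65536 V = 1.3384880066 V.
Error = V_in − V_code = 1.3384923 − (1.3384880066) = +4.29 µV.

+4.29 µV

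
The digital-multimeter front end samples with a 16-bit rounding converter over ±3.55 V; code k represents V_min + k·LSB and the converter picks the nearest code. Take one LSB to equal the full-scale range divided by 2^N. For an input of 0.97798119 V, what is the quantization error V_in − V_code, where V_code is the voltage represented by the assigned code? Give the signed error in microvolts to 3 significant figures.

+19.5 µV

The full-scale span is 3.55 − (-3.55) = 7.1 V. LSB = 7.1 V / 2^16 ≈ 108.3 µV.
(0.97798119 − (-3.55)) / LSB = 4.52798119 × 65536/7.1 = 41795.1796. Nearest integer: k = 41795.
V_code = V_min + k × range/2^16 = -3.55 + 41795 × 7.1/65536 = 0.97796173096 V.
V_in − V_code = 0.97798119 − (0.97796173096) = +19.5 µV.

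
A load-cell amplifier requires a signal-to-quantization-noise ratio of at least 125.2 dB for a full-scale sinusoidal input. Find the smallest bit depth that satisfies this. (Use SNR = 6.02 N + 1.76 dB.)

21 bits

N ≥ (125.2 − 1.76)/6.02 = 20.505 → N_min = 21.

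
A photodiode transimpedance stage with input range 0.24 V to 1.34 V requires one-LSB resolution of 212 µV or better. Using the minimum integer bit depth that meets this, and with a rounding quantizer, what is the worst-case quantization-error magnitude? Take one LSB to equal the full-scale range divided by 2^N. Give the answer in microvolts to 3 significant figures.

Span: 1.34 V − (0.24 V) = 1.1 V.
1.1 V / 212 µV = 5189. Since 2^12 = 4096 and 2^13 = 8192, N = 13.
One LSB is 1.1 V / 8192 = 134.28 µV.
Half an LSB is 67.1 µV.

67.1 µV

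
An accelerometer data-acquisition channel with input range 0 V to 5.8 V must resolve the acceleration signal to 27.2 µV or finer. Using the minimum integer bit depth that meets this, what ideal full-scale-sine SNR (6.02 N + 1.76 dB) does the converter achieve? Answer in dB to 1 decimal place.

110.1 dB

Range is 5.8 V.
Levels needed ≥ 5.8/27.2 µV = 213200. 2^18 = 262144 suffices, so N_min = 18.
6.02(18) + 1.76 = 110.12 dB.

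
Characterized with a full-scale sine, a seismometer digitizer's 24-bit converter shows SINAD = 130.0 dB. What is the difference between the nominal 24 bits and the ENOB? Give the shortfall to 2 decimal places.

ENOB = (SINAD − 1.76)/6.02 = (130.0 − 1.76)/6.02 = 21.3023 bits.
Lost resolution: 24 − 21.3023 = 2.6977 bits.

2.70 bits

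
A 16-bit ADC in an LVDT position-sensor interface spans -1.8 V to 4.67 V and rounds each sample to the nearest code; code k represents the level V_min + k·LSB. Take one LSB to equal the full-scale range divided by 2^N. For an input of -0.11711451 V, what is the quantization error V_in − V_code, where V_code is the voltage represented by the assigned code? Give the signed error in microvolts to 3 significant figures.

Range = 4.67 − (-1.8) = 6.47 V. LSB = 6.47 V / 2^16 ≈ 98.72 µV.
Position in LSBs: (-0.11711451 − (-1.8)) × 65536/6.47 = 17046.3035; rounding gives k = 17046.
Reconstructed level: -1.8 + 17046 × 6.47/65536 V = -0.11714447021 V.
e = -0.11711451 − (-0.11714447021) = +30.0 µV.

+30.0 µV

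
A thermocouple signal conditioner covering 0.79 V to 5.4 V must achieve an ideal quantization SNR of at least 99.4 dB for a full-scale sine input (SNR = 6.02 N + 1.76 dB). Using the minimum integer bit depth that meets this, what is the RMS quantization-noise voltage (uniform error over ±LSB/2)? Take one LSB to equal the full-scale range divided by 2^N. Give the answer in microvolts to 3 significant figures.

Range = 5.4 − (0.79) = 4.61 V.
Solving 6.02 N ≥ 99.4 − 1.76: N ≥ 16.219. Round up → N = 17.
LSB = 4.61 V / 2^17 = 35.172 µV.
V_rms = LSB/√12 = 10.2 µV.

10.2 µV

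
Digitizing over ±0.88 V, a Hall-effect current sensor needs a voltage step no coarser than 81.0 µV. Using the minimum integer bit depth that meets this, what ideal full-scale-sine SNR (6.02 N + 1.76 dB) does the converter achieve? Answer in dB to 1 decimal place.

Span: 0.88 V − (-0.88 V) = 1.76 V.
Required number of levels: 1.76/81.0 µV = 21728; smallest N with 2^N ≥ that is 15.
Ideal SNR at N = 15: 6.02·15 + 1.76 = 92.1 dB.

92.1 dB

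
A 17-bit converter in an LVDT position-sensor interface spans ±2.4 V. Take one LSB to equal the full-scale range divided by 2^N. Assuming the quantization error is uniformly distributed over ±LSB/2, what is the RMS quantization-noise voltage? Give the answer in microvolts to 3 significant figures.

Full-scale range = 2.4 V − (-2.4 V) = 4.8 V.
One LSB is 4.8 V / 131072 = 36.621 µV.
σ_q = LSB/√12 = 36.621 µV/3.4641 = 10.6 µV.

10.6 µV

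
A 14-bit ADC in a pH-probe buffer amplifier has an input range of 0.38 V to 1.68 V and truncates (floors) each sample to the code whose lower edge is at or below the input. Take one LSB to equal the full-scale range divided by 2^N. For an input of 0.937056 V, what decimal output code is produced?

7020

Span: 1.68 V − (0.38 V) = 1.3 V. LSB = 1.3 V / 2^14 ≈ 79.35 µV.
(V_in − V_min) × 2^14/range = (0.937056 − (0.38)) × 16384/1.3 = 7020.620.
Floor → code = 7020.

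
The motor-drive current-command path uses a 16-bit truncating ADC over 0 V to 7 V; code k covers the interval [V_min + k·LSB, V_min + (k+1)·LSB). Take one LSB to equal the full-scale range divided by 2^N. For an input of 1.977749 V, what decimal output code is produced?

18516

V_FS = 7 V. LSB = 7 V / 2^16 ≈ 106.8 µV.
code = ⌊(V_in − V_min)/LSB⌋ = ⌊(V_in − V_min) × 2^16 / range⌋
     = ⌊(1.977749 − (0)) × 65536 / 7⌋ = ⌊1.977749 × 65536/7⌋
     = ⌊18516.251⌋ = 18516.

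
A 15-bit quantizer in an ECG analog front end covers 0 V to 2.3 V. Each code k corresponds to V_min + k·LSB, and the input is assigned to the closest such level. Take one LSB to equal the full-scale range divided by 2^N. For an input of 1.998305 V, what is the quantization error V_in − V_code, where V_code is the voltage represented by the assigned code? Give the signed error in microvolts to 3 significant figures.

−16.5 µV

Range is 2.3 V. LSB = 2.3 V / 2^15 ≈ 70.19 µV.
(1.998305 − (0)) / LSB = 1.998305 × 32768/2.3 = 28469.7645. Nearest integer: k = 28470.
V_code = V_min + k × range/2^15 = 0 + 28470 × 2.3/32768 = 1.9983215332 V.
e = 1.998305 − (1.9983215332) = −16.5 µV.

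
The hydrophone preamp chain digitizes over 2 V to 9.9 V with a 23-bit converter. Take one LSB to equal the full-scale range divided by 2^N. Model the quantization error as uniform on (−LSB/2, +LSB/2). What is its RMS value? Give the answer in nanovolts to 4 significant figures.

Full-scale range = 9.9 V − (2 V) = 7.9 V.
LSB = 7.9 V ÷ 2^23 = 7.9/8388608 V = 0.941753 µV.
RMS of a uniform error over width LSB is LSB/√12 = 271.9 nV.

271.9 nV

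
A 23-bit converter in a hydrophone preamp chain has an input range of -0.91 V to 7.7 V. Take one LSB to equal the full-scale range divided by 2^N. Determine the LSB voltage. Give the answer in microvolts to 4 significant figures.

Full-scale range = 7.7 V − (-0.91 V) = 8.61 V.
2^23 = 8388608 levels.
One LSB is 8.61 V / 8388608 = 1.026 µV.

1.026 µV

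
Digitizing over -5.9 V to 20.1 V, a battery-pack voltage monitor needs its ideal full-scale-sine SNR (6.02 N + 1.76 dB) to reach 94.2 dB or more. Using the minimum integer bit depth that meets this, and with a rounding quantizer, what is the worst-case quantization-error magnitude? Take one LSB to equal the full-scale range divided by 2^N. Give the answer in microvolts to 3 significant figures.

Span: 20.1 V − (-5.9 V) = 26 V.
N ≥ (94.2 − 1.76)/6.02 = 15.355 → N_min = 16.
LSB = 26 V ÷ 2^16 = 26/65536 V = 396.73 µV.
Half an LSB is 198 µV.

198 µV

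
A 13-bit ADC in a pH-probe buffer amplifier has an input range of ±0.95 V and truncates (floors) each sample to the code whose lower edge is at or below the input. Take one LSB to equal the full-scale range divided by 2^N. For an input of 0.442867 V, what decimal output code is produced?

6005

Span: 0.95 V − (-0.95 V) = 1.9 V. LSB = 1.9 V / 2^13 ≈ 231.9 µV.
(V_in − V_min) × 2^13/range = (0.442867 − (-0.95)) × 8192/1.9 = 6005.456.
Floor → code = 6005.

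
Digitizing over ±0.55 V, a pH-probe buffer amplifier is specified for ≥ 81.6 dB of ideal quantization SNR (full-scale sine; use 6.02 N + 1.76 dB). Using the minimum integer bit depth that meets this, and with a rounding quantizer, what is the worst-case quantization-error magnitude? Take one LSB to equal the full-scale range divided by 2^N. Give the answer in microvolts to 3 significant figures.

Range = 0.55 − (-0.55) = 1.1 V.
Solving 6.02 N ≥ 81.6 − 1.76: N ≥ 13.262. Round up → N = 14.
Step size = 1.1/16384 V = 67.139 µV.
|e|_max = LSB/2 = 33.6 µV.

33.6 µV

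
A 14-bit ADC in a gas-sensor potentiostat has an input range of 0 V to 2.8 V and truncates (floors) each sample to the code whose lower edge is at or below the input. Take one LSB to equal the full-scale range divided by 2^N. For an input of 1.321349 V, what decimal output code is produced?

7731

Full-scale range = 2.8 V. LSB = 2.8 V / 2^14 ≈ 170.9 µV.
V_in − V_min = 1.321349 − (0) = 1.321349 V.
Divide by LSB: 1.321349 × 16384/2.8 = 7731.7793.
Truncating gives code 7731.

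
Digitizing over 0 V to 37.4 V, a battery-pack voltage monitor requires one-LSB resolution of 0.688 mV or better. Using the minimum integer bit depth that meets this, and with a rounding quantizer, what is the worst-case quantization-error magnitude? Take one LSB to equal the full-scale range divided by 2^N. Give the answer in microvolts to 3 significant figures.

285 µV

V_FS = 37.4 V.
37.4 V / 0.688 mV = 54360. Since 2^15 = 32768 and 2^16 = 65536, N = 16.
LSB = 37.4 V ÷ 2^16 = 37.4/65536 V = 0.57068 mV.
|e|_max = LSB/2 = 285 µV.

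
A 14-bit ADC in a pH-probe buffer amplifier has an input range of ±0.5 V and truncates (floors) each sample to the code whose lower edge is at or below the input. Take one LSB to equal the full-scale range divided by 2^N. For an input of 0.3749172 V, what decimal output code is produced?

14334

Full-scale range = 0.5 V − (-0.5 V) = 1 V. LSB = 1 V / 2^14 ≈ 61.04 µV.
code = ⌊(V_in − V_min)/LSB⌋ = ⌊(V_in − V_min) × 2^14 / range⌋
     = ⌊(0.3749172 − (-0.5)) × 16384 / 1⌋ = ⌊0.8749172 × 16384/1⌋
     = ⌊14334.643⌋ = 14334.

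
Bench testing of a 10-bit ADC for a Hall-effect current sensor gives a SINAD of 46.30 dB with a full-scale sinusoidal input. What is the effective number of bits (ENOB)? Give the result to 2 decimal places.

7.40 bits

Inverting SNR = 6.02 N + 1.76: N_eff = (46.30 − 1.76)/6.02 = 7.3987.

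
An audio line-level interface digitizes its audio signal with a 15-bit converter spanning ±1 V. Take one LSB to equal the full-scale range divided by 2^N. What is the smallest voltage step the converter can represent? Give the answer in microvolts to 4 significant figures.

61.04 µV

Span: 1 V − (-1 V) = 2 V.
2^15 = 32768 levels.
One LSB is 2 V / 32768 = 61.04 µV.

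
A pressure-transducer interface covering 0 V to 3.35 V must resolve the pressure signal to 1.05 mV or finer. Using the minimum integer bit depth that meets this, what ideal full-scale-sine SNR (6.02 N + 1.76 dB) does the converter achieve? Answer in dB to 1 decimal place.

74.0 dB

Span = 3.35 V.
Required number of levels: 3.35/1.05 mV = 3190.5; smallest N with 2^N ≥ that is 12.
Ideal SNR at N = 12: 6.02·12 + 1.76 = 74.0 dB.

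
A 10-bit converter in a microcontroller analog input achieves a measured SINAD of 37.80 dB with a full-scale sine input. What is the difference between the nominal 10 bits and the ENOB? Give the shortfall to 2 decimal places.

Effective bits = (37.80 − 1.76)/6.02 = 5.9867.
10 − 5.9867 = 4.01 bits below nominal.

4.01 bits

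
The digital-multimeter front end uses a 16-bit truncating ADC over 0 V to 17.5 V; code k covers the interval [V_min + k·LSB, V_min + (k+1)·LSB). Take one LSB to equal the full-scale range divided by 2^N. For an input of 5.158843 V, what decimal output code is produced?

19319

Range is 17.5 V. LSB = 17.5 V / 2^16 ≈ 267.0 µV.
V_in − V_min = 5.158843 − (0) = 5.158843 V.
Divide by LSB: 5.158843 × 65536/17.5 = 19319.4248.
Truncating gives code 19319.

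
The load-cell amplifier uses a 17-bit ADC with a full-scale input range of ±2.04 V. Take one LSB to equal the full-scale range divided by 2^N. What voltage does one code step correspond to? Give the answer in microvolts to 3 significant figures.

31.1 µV

Full-scale range = 2.04 V − (-2.04 V) = 4.08 V.
Number of codes = 2^17 = 131072.
One LSB is 4.08 V / 131072 = 31.1 µV.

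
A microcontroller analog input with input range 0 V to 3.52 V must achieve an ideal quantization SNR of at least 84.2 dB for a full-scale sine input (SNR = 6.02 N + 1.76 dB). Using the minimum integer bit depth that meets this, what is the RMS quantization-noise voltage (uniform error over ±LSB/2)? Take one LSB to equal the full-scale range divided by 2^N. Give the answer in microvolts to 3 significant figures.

62.0 µV

Range is 3.52 V.
N ≥ (84.2 − 1.76)/6.02 = 13.694 → N_min = 14.
One LSB is 3.52 V / 16384 = 214.84 µV.
V_rms = LSB/√12 = 62.0 µV.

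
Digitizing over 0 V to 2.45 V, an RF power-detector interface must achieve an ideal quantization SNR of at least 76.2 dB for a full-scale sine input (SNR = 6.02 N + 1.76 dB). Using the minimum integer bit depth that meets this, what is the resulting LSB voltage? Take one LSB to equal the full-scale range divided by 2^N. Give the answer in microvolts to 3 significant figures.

299 µV

V_FS = 2.45 V.
Solving 6.02 N ≥ 76.2 − 1.76: N ≥ 12.365. Round up → N = 13.
LSB = 2.45 V / 2^13 = 299 µV.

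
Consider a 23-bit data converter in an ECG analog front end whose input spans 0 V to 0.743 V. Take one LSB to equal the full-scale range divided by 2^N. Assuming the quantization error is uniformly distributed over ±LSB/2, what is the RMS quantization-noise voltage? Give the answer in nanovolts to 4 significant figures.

Full-scale range = 0.743 V.
LSB = 0.743 V ÷ 2^23 = 0.743/8388608 V = 88.5725 nV.
σ_q = LSB/√12 = 88.5725 nV/3.4641 = 25.57 nV.

25.57 nV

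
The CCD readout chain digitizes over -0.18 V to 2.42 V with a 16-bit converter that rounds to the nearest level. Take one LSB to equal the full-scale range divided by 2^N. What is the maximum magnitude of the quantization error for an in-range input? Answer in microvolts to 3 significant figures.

Range = 2.42 − (-0.18) = 2.6 V.
One LSB is 2.6 V / 65536 = 39.673 µV.
|e|_max = LSB/2 = 19.8 µV.

19.8 µV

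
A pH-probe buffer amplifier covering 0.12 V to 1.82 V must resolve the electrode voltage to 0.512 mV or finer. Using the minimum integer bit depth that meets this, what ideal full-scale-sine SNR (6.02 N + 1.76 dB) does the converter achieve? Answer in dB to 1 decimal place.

The full-scale span is 1.82 − (0.12) = 1.7 V.
Need 2^N ≥ 1.7 V / 0.512 mV = 3320 → N_min = 12.
6.02(12) + 1.76 = 74.00 dB.

74.0 dB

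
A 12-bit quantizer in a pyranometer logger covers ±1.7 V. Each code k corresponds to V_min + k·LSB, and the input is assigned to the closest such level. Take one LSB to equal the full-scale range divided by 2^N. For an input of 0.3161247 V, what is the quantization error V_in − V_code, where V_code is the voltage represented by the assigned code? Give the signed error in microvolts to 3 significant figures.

−135 µV

Span: 1.7 V − (-1.7 V) = 3.4 V. LSB = 3.4 V / 2^12 ≈ 0.8301 mV.
(0.3161247 − (-1.7)) / LSB = 2.0161247 × 4096/3.4 = 2428.8373. Nearest integer: k = 2429.
Reconstructed level: -1.7 + 2429 × 3.4/4096 V = 0.3162597656 V.
e = 0.3161247 − (0.3162597656) = −135 µV.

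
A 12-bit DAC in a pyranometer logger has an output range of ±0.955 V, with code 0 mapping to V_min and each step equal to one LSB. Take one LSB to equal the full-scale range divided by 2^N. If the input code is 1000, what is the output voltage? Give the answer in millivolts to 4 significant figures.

-488.7 mV

Full-scale range = 0.955 V − (-0.955 V) = 1.91 V. LSB = 1.91 V / 2^12.
V_out = -0.955 + 1000 × (1.91/4096) V
      = -0.955 V + 0.466309 V = -0.488691 V.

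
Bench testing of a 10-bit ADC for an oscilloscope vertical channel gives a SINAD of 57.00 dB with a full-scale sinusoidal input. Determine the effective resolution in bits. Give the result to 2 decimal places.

9.18 bits

(57.00 − 1.76) / 6.02 = 55.24/6.02 = 9.1761 effective bits.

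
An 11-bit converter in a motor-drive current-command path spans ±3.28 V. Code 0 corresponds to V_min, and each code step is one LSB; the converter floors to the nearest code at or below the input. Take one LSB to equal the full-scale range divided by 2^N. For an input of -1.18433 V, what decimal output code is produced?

Range = 3.28 − (-3.28) = 6.56 V. LSB = 6.56 V / 2^11 ≈ 3.203 mV.
V_in − V_min = -1.18433 − (-3.28) = 2.09567 V.
Divide by LSB: 2.09567 × 2048/6.56 = 654.2580.
Truncating gives code 654.

654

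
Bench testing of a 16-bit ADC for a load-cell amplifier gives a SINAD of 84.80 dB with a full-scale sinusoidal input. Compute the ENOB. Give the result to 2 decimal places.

13.79 bits

ENOB = (SINAD − 1.76) / 6.02 = (84.80 − 1.76) / 6.02 = 83.04 / 6.02 = 13.7940.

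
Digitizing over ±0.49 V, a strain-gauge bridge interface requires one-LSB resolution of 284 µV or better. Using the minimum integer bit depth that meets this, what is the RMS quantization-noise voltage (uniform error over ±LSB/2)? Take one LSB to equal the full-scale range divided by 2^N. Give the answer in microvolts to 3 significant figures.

Full-scale range = 0.49 V − (-0.49 V) = 0.98 V.
0.98 V / 284 µV = 3451. Since 2^11 = 2048 and 2^12 = 4096, N = 12.
LSB = 0.98 V / 2^12 = 239.26 µV.
σ_q = LSB/√12 = 239.26 µV/3.4641 = 69.1 µV.

69.1 µV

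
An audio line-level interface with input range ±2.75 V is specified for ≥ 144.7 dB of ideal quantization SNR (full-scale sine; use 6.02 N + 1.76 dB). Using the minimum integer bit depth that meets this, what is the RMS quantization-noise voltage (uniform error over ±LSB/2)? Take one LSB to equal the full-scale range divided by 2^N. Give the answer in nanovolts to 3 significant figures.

Full-scale range = 2.75 V − (-2.75 V) = 5.5 V.
Required N = ⌈(144.7 − 1.76)/6.02⌉ = ⌈23.744⌉ = 24.
LSB = 5.5 V ÷ 2^24 = 5.5/16777216 V = 327.83 nV.
σ_q = LSB/√12 = 327.83 nV/3.4641 = 94.6 nV.

94.6 nV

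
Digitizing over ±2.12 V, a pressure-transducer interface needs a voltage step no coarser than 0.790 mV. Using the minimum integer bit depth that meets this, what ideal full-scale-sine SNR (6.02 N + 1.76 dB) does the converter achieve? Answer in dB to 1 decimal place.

80.0 dB

Full-scale range = 2.12 V − (-2.12 V) = 4.24 V.
Required number of levels: 4.24/0.790 mV = 5367.1; smallest N with 2^N ≥ that is 13.
SNR = 6.02 × 13 + 1.76 = 80.02 dB.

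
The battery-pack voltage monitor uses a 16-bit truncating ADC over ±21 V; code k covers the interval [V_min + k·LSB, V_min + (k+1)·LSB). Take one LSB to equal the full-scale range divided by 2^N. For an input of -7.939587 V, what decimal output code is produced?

20379

Range = 21 − (-21) = 42 V. LSB = 42 V / 2^16 ≈ 0.6409 mV.
code = ⌊(V_in − V_min)/LSB⌋ = ⌊(V_in − V_min) × 2^16 / range⌋
     = ⌊(-7.939587 − (-21)) × 65536 / 42⌋ = ⌊13.060413 × 65536/42⌋
     = ⌊20379.220⌋ = 20379.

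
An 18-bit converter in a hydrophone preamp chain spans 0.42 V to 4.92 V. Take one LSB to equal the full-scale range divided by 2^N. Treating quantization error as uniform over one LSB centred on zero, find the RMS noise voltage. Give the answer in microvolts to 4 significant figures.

4.955 µV

Range = 4.92 − (0.42) = 4.5 V.
LSB = 4.5 V / 2^18 = 17.1661 µV.
σ_q = LSB/√12 = 17.1661 µV/3.4641 = 4.955 µV.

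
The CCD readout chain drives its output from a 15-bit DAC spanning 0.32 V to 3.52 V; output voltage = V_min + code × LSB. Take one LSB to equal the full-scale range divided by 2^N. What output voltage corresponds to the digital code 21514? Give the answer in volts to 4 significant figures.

Full-scale range = 3.52 V − (0.32 V) = 3.2 V. LSB = 3.2 V / 2^15.
V_out = 0.32 + 21514 × (3.2/32768) V
      = 0.32 + 2.10098 = 2.42098 V.

2.421 V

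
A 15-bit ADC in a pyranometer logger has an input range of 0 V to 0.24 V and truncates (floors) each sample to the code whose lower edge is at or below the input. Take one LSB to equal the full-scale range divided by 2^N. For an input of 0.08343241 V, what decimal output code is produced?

Span = 0.24 V. LSB = 0.24 V / 2^15 ≈ 7.324 µV.
V_in − V_min = 0.08343241 − (0) = 0.08343241 V.
Divide by LSB: 0.08343241 × 32768/0.24 = 11391.3050.
Truncating gives code 11391.

11391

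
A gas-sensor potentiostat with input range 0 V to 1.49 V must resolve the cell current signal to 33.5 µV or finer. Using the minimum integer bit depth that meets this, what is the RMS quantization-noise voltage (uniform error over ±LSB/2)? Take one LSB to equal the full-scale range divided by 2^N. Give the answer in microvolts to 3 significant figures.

V_FS = 1.49 V.
Need 2^N ≥ 1.49 V / 33.5 µV = 44480 → N_min = 16.
LSB = 1.49 V ÷ 2^16 = 1.49/65536 V = 22.736 µV.
σ_q = LSB/√12 = 22.736 µV/3.4641 = 6.56 µV.

6.56 µV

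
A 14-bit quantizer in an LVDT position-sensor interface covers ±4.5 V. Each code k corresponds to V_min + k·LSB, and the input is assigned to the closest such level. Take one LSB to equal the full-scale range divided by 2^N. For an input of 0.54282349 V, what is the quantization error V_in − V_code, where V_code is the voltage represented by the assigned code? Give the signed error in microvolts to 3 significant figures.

The full-scale span is 4.5 − (-4.5) = 9 V. LSB = 9 V / 2^14 ≈ 0.5493 mV.
(V_in − V_min)/LSB = (0.54282349 − (-4.5)) × 16384/9 = 9180.1800 → nearest code k = 9180.
V_code = V_min + k × range/2^14 = -4.5 + 9180 × 9/16384 = 0.54272460938 V.
V_in − V_code = 0.54282349 − (0.54272460938) = +98.9 µV.

+98.9 µV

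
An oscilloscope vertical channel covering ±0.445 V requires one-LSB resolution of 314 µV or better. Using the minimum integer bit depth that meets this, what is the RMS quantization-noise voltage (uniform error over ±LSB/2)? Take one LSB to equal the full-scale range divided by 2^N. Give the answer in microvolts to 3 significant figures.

Full-scale range = 0.445 V − (-0.445 V) = 0.89 V.
Levels needed ≥ 0.89/314 µV = 2834. 2^12 = 4096 suffices, so N_min = 12.
Step size = 0.89/4096 V = 217.29 µV.
V_rms = LSB/√12 = 62.7 µV.

62.7 µV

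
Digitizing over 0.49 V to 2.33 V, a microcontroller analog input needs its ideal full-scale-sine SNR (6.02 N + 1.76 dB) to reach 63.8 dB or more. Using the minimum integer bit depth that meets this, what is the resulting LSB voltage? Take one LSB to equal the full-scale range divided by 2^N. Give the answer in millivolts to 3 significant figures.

0.898 mV

Full-scale range = 2.33 V − (0.49 V) = 1.84 V.
Required N = ⌈(63.8 − 1.76)/6.02⌉ = ⌈10.306⌉ = 11.
LSB = 1.84 V / 2^11 = 0.898 mV.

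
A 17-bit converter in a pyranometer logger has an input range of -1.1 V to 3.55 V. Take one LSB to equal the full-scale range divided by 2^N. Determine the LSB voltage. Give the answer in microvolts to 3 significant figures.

35.5 µV

Span: 3.55 V − (-1.1 V) = 4.65 V.
There are 2^17 = 131072 steps.
Step size = 4.65/131072 V = 35.5 µV.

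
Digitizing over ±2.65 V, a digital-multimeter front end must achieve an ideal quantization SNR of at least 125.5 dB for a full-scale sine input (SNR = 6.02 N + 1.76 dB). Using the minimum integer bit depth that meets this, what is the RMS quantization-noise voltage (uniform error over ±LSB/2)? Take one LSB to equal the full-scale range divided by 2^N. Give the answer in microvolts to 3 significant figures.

0.730 µV

Range = 2.65 − (-2.65) = 5.3 V.
6.02 N + 1.76 ≥ 125.5 gives N ≥ 20.555, so the minimum integer is 21.
One LSB is 5.3 V / 2097152 = 2.5272 µV.
V_rms = LSB/√12 = 0.730 µV.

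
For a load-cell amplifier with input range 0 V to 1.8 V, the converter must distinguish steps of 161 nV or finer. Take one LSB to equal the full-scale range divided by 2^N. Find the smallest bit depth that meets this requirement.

Span = 1.8 V.
Need 2^N ≥ 1.8 V / 161 nV = 1.118e7 → N_min = 24.

24 bits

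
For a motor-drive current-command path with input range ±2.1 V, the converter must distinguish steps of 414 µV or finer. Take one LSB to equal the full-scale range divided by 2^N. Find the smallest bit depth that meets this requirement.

14 bits

Span: 2.1 V − (-2.1 V) = 4.2 V.
Levels needed ≥ 4.2/414 µV = 10140. 2^14 = 16384 suffices, so N_min = 14.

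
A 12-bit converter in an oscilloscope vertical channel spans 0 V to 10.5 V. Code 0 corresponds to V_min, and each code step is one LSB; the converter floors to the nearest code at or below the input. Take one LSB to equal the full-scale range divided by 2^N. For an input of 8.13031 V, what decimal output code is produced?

Range is 10.5 V. LSB = 10.5 V / 2^12 ≈ 2.563 mV.
(V_in − V_min) × 2^12/range = (8.13031 − (0)) × 4096/10.5 = 3171.595.
Floor → code = 3171.

3171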